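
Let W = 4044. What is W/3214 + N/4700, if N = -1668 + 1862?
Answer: 4907579/3776450 ≈ 1.2995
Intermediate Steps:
N = 194
W/3214 + N/4700 = 4044/3214 + 194/4700 = 4044*(1/3214) + 194*(1/4700) = 2022/1607 + 97/2350 = 4907579/3776450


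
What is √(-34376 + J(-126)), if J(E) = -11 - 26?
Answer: I*√34413 ≈ 185.51*I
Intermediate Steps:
J(E) = -37
√(-34376 + J(-126)) = √(-34376 - 37) = √(-34413) = I*√34413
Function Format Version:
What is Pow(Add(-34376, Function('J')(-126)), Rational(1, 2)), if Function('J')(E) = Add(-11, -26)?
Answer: Mul(I, Pow(34413, Rational(1, 2))) ≈ Mul(185.51, I)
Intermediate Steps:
Function('J')(E) = -37
Pow(Add(-34376, Function('J')(-126)), Rational(1, 2)) = Pow(Add(-34376, -37), Rational(1, 2)) = Pow(-34413, Rational(1, 2)) = Mul(I, Pow(34413, Rational(1, 2)))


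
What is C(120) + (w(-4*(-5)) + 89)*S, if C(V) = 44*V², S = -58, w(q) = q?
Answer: 627278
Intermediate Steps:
C(120) + (w(-4*(-5)) + 89)*S = 44*120² + (-4*(-5) + 89)*(-58) = 44*14400 + (20 + 89)*(-58) = 633600 + 109*(-58) = 633600 - 6322 = 627278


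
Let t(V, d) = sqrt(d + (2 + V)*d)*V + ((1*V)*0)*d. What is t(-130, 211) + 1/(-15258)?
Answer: -1/15258 - 130*I*sqrt(26797) ≈ -6.5539e-5 - 21281.0*I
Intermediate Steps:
t(V, d) = V*sqrt(d + d*(2 + V)) (t(V, d) = sqrt(d + d*(2 + V))*V + (V*0)*d = V*sqrt(d + d*(2 + V)) + 0*d = V*sqrt(d + d*(2 + V)) + 0 = V*sqrt(d + d*(2 + V)))
t(-130, 211) + 1/(-15258) = -130*sqrt(211)*sqrt(3 - 130) + 1/(-15258) = -130*I*sqrt(26797) - 1/15258 = -1/15258 - 130*I*sqrt(26797)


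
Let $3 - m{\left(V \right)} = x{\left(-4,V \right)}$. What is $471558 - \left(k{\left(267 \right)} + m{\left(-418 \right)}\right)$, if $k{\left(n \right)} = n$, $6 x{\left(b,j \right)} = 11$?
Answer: $\frac{2827739}{6} \approx 4.7129 \cdot 10^{5}$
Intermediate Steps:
$x{\left(b,j \right)} = \frac{11}{6}$ ($x{\left(b,j \right)} = \frac{1}{6} \cdot 11 = \frac{11}{6}$)
$m{\left(V \right)} = \frac{7}{6}$ ($m{\left(V \right)} = 3 - \frac{11}{6} = \frac{7}{6}$)
$471558 - \left(k{\left(267 \right)} + m{\left(-418 \right)}\right) = 471558 - \left(267 + \frac{7}{6}\right) = 471558 - \frac{1609}{6} = \frac{2827739}{6}$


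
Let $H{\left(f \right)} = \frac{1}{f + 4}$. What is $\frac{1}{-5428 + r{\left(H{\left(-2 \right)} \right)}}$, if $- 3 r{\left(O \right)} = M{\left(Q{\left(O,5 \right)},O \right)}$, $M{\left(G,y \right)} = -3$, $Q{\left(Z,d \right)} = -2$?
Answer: $- \frac{1}{5427} \approx -0.00018426$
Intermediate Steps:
$H{\left(f \right)} = \frac{1}{4 + f}$
$r{\left(O \right)} = 1$ ($r{\left(O \right)} = \left(- \frac{1}{3}\right) \left(-3\right) = 1$)
$\frac{1}{-5428 + r{\left(H{\left(-2 \right)} \right)}} = \frac{1}{-5428 + 1} = \frac{1}{-5427} = - \frac{1}{5427}$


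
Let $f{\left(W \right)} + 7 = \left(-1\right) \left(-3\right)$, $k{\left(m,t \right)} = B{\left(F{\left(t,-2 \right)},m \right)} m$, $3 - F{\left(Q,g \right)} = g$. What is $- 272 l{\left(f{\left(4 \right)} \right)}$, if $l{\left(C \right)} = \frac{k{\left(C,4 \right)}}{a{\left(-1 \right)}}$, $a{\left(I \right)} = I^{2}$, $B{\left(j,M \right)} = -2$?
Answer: $-2176$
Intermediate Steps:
$F{\left(Q,g \right)} = 3 - g$
$k{\left(m,t \right)} = - 2 m$
$f{\left(W \right)} = -4$ ($f{\left(W \right)} = -7 - -3 = -7 + 3 = -4$)
$l{\left(C \right)} = - 2 C$ ($l{\left(C \right)} = \frac{\left(-2\right) C}{\left(-1\right)^{2}} = \frac{\left(-2\right) C}{1} = - 2 C 1 = - 2 C$)
$- 272 l{\left(f{\left(4 \right)} \right)} = - 272 \left(\left(-2\right) \left(-4\right)\right) = \left(-272\right) 8 = -2176$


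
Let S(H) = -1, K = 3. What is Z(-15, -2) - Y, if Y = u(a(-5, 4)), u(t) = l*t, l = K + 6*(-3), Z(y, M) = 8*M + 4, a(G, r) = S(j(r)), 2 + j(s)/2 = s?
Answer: -27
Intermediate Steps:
j(s) = -4 + 2*s
a(G, r) = -1
Z(y, M) = 4 + 8*M
l = -15 (l = 3 + 6*(-3) = 3 - 18 = -15)
u(t) = -15*t
Y = 15 (Y = -15*(-1) = 15)
Z(-15, -2) - Y = (4 + 8*(-2)) - 1*15 = (4 - 16) - 15 = -12 - 15 = -27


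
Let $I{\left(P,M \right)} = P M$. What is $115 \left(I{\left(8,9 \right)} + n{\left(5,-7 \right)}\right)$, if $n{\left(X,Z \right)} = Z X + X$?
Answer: $4830$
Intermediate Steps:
$n{\left(X,Z \right)} = X + X Z$ ($n{\left(X,Z \right)} = X Z + X = X + X Z$)
$I{\left(P,M \right)} = M P$
$115 \left(I{\left(8,9 \right)} + n{\left(5,-7 \right)}\right) = 115 \left(9 \cdot 8 + 5 \left(1 - 7\right)\right) = 115 \left(72 + 5 \left(-6\right)\right) = 115 \left(72 - 30\right) = 115 \cdot 42 = 4830$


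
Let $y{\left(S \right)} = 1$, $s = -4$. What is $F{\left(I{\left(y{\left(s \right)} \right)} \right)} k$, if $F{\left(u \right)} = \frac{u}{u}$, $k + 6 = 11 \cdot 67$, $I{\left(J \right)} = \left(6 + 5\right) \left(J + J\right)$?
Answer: $731$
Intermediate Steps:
$I{\left(J \right)} = 22 J$ ($I{\left(J \right)} = 11 \cdot 2 J = 22 J$)
$k = 731$ ($k = -6 + 11 \cdot 67 = -6 + 737 = 731$)
$F{\left(u \right)} = 1$
$F{\left(I{\left(y{\left(s \right)} \right)} \right)} k = 1 \cdot 731 = 731$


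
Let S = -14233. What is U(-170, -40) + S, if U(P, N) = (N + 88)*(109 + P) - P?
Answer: -16991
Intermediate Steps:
U(P, N) = -P + (88 + N)*(109 + P) (U(P, N) = (88 + N)*(109 + P) - P = -P + (88 + N)*(109 + P))
U(-170, -40) + S = (9592 + 87*(-170) + 109*(-40) - 40*(-170)) - 14233 = (9592 - 14790 - 4360 + 6800) - 14233 = -2758 - 14233 = -16991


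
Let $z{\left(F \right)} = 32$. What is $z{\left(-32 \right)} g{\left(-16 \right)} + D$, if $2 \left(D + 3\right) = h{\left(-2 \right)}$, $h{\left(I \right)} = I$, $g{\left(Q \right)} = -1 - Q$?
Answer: $476$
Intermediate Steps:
$D = -4$ ($D = -3 + \frac{1}{2} \left(-2\right) = -3 - 1 = -4$)
$z{\left(-32 \right)} g{\left(-16 \right)} + D = 32 \left(-1 - -16\right) - 4 = 32 \left(-1 + 16\right) - 4 = 32 \cdot 15 - 4 = 480 - 4 = 476$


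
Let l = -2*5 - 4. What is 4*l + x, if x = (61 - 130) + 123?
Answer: -2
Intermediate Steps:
x = 54 (x = -69 + 123 = 54)
l = -14 (l = -10 - 4 = -14)
4*l + x = 4*(-14) + 54 = -56 + 54 = -2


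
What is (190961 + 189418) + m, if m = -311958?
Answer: 68421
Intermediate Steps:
(190961 + 189418) + m = (190961 + 189418) - 311958 = 380379 - 311958 = 68421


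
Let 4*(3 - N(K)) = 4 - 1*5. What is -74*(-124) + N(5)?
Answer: 36717/4 ≈ 9179.3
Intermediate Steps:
N(K) = 13/4 (N(K) = 3 - (4 - 1*5)/4 = 3 - (4 - 5)/4 = 3 - 1/4*(-1) = 3 + 1/4 = 13/4)
-74*(-124) + N(5) = -74*(-124) + 13/4 = 9176 + 13/4 = 36717/4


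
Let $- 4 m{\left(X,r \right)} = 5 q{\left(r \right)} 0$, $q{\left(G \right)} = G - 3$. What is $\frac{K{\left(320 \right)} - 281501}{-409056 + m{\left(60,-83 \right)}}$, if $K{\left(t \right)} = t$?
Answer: $\frac{93727}{136352} \approx 0.68739$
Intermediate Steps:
$q{\left(G \right)} = -3 + G$
$m{\left(X,r \right)} = 0$ ($m{\left(X,r \right)} = - \frac{5 \left(-3 + r\right) 0}{4} = - \frac{\left(-15 + 5 r\right) 0}{4} = \left(- \frac{1}{4}\right) 0 = 0$)
$\frac{K{\left(320 \right)} - 281501}{-409056 + m{\left(60,-83 \right)}} = \frac{320 - 281501}{-409056 + 0} = - \frac{281181}{-409056} = \left(-281181\right) \left(- \frac{1}{409056}\right) = \frac{93727}{136352}$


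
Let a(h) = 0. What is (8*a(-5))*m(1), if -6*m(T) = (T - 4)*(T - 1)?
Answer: 0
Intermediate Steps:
m(T) = -(-1 + T)*(-4 + T)/6 (m(T) = -(T - 4)*(T - 1)/6 = -(-4 + T)*(-1 + T)/6 = -(-1 + T)*(-4 + T)/6)
(8*a(-5))*m(1) = (8*0)*(-⅔ - ⅙*1² + (⅚)*1) = 0*(-⅔ - ⅙*1 + ⅚) = 0*(-⅔ - ⅙ + ⅚) = 0*0 = 0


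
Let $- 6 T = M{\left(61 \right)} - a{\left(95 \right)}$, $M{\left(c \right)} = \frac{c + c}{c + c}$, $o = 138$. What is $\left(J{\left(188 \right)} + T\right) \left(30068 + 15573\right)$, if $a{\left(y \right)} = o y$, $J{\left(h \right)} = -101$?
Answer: $\frac{570649423}{6} \approx 9.5108 \cdot 10^{7}$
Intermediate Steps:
$a{\left(y \right)} = 138 y$
$M{\left(c \right)} = 1$ ($M{\left(c \right)} = \frac{2 c}{2 c} = 2 c \frac{1}{2 c} = 1$)
$T = \frac{13109}{6}$ ($T = - \frac{1 - 138 \cdot 95}{6} = - \frac{1 - 13110}{6} = \left(- \frac{1}{6}\right) \left(-13109\right) = \frac{13109}{6} \approx 2184.8$)
$\left(J{\left(188 \right)} + T\right) \left(30068 + 15573\right) = \left(-101 + \frac{13109}{6}\right) \left(30068 + 15573\right) = \frac{12503}{6} \cdot 45641 = \frac{570649423}{6}$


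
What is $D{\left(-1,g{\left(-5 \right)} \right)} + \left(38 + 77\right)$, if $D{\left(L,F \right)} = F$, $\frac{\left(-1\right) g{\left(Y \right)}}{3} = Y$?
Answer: $130$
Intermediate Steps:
$g{\left(Y \right)} = - 3 Y$
$D{\left(-1,g{\left(-5 \right)} \right)} + \left(38 + 77\right) = \left(-3\right) \left(-5\right) + \left(38 + 77\right) = 15 + 115 = 130$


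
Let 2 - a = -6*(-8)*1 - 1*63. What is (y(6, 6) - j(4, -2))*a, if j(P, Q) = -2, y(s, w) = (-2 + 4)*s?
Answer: 238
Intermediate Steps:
y(s, w) = 2*s
a = 17 (a = 2 - (-6*(-8)*1 - 1*63) = 2 - (48*1 - 63) = 2 - (48 - 63) = 2 - 1*(-15) = 2 + 15 = 17)
(y(6, 6) - j(4, -2))*a = (2*6 - 1*(-2))*17 = (12 + 2)*17 = 14*17 = 238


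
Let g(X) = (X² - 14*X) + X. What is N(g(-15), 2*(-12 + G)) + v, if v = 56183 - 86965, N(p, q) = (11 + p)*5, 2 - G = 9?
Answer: -28627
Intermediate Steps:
G = -7 (G = 2 - 1*9 = 2 - 9 = -7)
g(X) = X² - 13*X
N(p, q) = 55 + 5*p
v = -30782
N(g(-15), 2*(-12 + G)) + v = (55 + 5*(-15*(-13 - 15))) - 30782 = (55 + 5*(-15*(-28))) - 30782 = (55 + 5*420) - 30782 = (55 + 2100) - 30782 = 2155 - 30782 = -28627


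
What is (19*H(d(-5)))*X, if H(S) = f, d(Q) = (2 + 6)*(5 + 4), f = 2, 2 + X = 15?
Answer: 494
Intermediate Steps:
X = 13 (X = -2 + 15 = 13)
d(Q) = 72 (d(Q) = 8*9 = 72)
H(S) = 2
(19*H(d(-5)))*X = (19*2)*13 = 38*13 = 494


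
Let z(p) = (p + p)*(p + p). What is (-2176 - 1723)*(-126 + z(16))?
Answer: -3501302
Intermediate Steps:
z(p) = 4*p**2 (z(p) = (2*p)*(2*p) = 4*p**2)
(-2176 - 1723)*(-126 + z(16)) = (-2176 - 1723)*(-126 + 4*16**2) = -3899*(-126 + 4*256) = -3899*(-126 + 1024) = -3899*898 = -3501302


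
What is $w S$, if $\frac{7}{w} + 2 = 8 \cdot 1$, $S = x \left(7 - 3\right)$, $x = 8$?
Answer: $\frac{112}{3} \approx 37.333$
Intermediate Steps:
$S = 32$ ($S = 8 \left(7 - 3\right) = 8 \cdot 4 = 32$)
$w = \frac{7}{6}$ ($w = \frac{7}{-2 + 8 \cdot 1} = \frac{7}{-2 + 8} = \frac{7}{6} \approx 1.1667$)
$w S = \frac{7}{6} \cdot 32 = \frac{112}{3}$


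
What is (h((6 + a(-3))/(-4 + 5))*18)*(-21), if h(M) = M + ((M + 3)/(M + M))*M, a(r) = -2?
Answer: -2835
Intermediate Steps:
h(M) = 3/2 + 3*M/2 (h(M) = M + ((3 + M)/((2*M)))*M = M + ((3 + M)*(1/(2*M)))*M = M + ((3 + M)/(2*M))*M = M + (3/2 + M/2) = 3/2 + 3*M/2)
(h((6 + a(-3))/(-4 + 5))*18)*(-21) = ((3/2 + 3*((6 - 2)/(-4 + 5))/2)*18)*(-21) = ((3/2 + 3*(4/1)/2)*18)*(-21) = ((3/2 + 3*(4*1)/2)*18)*(-21) = ((3/2 + (3/2)*4)*18)*(-21) = ((3/2 + 6)*18)*(-21) = ((15/2)*18)*(-21) = 135*(-21) = -2835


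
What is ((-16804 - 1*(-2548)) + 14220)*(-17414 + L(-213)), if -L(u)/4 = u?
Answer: 596232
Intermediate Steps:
L(u) = -4*u
((-16804 - 1*(-2548)) + 14220)*(-17414 + L(-213)) = ((-16804 - 1*(-2548)) + 14220)*(-17414 - 4*(-213)) = ((-16804 + 2548) + 14220)*(-17414 + 852) = (-14256 + 14220)*(-16562) = -36*(-16562) = 596232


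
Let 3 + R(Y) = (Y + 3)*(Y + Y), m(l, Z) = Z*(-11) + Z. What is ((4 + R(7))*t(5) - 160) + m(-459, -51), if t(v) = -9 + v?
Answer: -214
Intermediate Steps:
m(l, Z) = -10*Z (m(l, Z) = -11*Z + Z = -10*Z)
R(Y) = -3 + 2*Y*(3 + Y) (R(Y) = -3 + (Y + 3)*(Y + Y) = -3 + (3 + Y)*(2*Y) = -3 + 2*Y*(3 + Y))
((4 + R(7))*t(5) - 160) + m(-459, -51) = ((4 + (-3 + 2*7² + 6*7))*(-9 + 5) - 160) - 10*(-51) = ((4 + (-3 + 2*49 + 42))*(-4) - 160) + 510 = ((4 + (-3 + 98 + 42))*(-4) - 160) + 510 = ((4 + 137)*(-4) - 160) + 510 = (141*(-4) - 160) + 510 = (-564 - 160) + 510 = -724 + 510 = -214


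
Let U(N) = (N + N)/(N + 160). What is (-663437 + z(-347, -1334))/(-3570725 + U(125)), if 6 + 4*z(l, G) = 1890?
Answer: 1219002/6565525 ≈ 0.18567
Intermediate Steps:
z(l, G) = 471 (z(l, G) = -3/2 + (¼)*1890 = -3/2 + 945/2 = 471)
U(N) = 2*N/(160 + N) (U(N) = (2*N)/(160 + N) = 2*N/(160 + N))
(-663437 + z(-347, -1334))/(-3570725 + U(125)) = (-663437 + 471)/(-3570725 + 2*125/(160 + 125)) = -662966/(-3570725 + 2*125/285) = -662966/(-3570725 + 2*125*(1/285)) = -662966/(-3570725 + 50/57) = -662966/(-203531275/57) = -662966*(-57/203531275) = 1219002/6565525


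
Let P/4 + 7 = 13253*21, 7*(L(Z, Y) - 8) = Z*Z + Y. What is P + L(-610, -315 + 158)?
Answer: 8164567/7 ≈ 1.1664e+6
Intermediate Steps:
L(Z, Y) = 8 + Y/7 + Z²/7 (L(Z, Y) = 8 + (Z*Z + Y)/7 = 8 + (Z² + Y)/7 = 8 + (Y + Z²)/7 = 8 + (Y/7 + Z²/7) = 8 + Y/7 + Z²/7)
P = 1113224 (P = -28 + 4*(13253*21) = -28 + 4*278313 = -28 + 1113252 = 1113224)
P + L(-610, -315 + 158) = 1113224 + (8 + (-315 + 158)/7 + (⅐)*(-610)²) = 1113224 + (8 + (⅐)*(-157) + (⅐)*372100) = 1113224 + (8 - 157/7 + 372100/7) = 1113224 + 371999/7 = 8164567/7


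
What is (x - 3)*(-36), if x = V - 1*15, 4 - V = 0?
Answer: 504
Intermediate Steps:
V = 4 (V = 4 - 1*0 = 4 + 0 = 4)
x = -11 (x = 4 - 1*15 = 4 - 15 = -11)
(x - 3)*(-36) = (-11 - 3)*(-36) = -14*(-36) = 504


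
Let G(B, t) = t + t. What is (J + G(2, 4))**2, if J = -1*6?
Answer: 4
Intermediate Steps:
G(B, t) = 2*t
J = -6
(J + G(2, 4))**2 = (-6 + 2*4)**2 = (-6 + 8)**2 = 2**2 = 4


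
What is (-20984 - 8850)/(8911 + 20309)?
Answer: -14917/14610 ≈ -1.0210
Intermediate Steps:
(-20984 - 8850)/(8911 + 20309) = -29834/29220 = -29834*1/29220 = -14917/14610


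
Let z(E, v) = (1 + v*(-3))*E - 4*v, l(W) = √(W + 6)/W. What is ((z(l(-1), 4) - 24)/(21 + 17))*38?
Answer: -40 + 11*√5 ≈ -15.403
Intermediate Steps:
l(W) = √(6 + W)/W
z(E, v) = -4*v + E*(1 - 3*v) (z(E, v) = (1 - 3*v)*E - 4*v = E*(1 - 3*v) - 4*v = -4*v + E*(1 - 3*v))
((z(l(-1), 4) - 24)/(21 + 17))*38 = (((√(6 - 1)/(-1) - 4*4 - 3*√(6 - 1)/(-1)*4) - 24)/(21 + 17))*38 = (((-√5 - 16 - 3*(-√5)*4) - 24)/38)*38 = (((-√5 - 16 + 12*√5) - 24)*(1/38))*38 = (((-16 + 11*√5) - 24)*(1/38))*38 = ((-40 + 11*√5)*(1/38))*38 = (-20/19 + 11*√5/38)*38 = -40 + 11*√5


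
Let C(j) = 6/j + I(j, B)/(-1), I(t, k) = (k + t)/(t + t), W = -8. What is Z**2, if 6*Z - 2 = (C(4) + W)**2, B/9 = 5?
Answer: 11854249/16384 ≈ 723.53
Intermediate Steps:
B = 45 (B = 9*5 = 45)
I(t, k) = (k + t)/(2*t) (I(t, k) = (k + t)/((2*t)) = (k + t)*(1/(2*t)) = (k + t)/(2*t))
C(j) = 6/j - (45 + j)/(2*j) (C(j) = 6/j + ((45 + j)/(2*j))/(-1) = 6/j + ((45 + j)/(2*j))*(-1) = 6/j - (45 + j)/(2*j))
Z = 3443/128 (Z = 1/3 + ((1/2)*(-33 - 1*4)/4 - 8)**2/6 = 1/3 + ((1/2)*(1/4)*(-33 - 4) - 8)**2/6 = 1/3 + ((1/2)*(1/4)*(-37) - 8)**2/6 = 1/3 + (-37/8 - 8)**2/6 = 1/3 + (-101/8)**2/6 = 1/3 + (1/6)*(10201/64) = 1/3 + 10201/384 = 3443/128 ≈ 26.898)
Z**2 = (3443/128)**2 = 11854249/16384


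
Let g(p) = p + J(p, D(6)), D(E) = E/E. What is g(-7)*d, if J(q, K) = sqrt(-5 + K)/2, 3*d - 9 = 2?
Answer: -77/3 + 11*I/3 ≈ -25.667 + 3.6667*I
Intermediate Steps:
D(E) = 1
d = 11/3 (d = 3 + (1/3)*2 = 3 + 2/3 = 11/3 ≈ 3.6667)
J(q, K) = sqrt(-5 + K)/2 (J(q, K) = sqrt(-5 + K)*(1/2) = sqrt(-5 + K)/2)
g(p) = I + p (g(p) = p + sqrt(-5 + 1)/2 = p + sqrt(-4)/2 = p + (2*I)/2 = p + I = I + p)
g(-7)*d = (I - 7)*(11/3) = (-7 + I)*(11/3) = -77/3 + 11*I/3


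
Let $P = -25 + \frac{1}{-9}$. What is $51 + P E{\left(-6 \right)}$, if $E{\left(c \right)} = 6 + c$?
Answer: $51$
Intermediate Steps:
$P = - \frac{226}{9}$ ($P = -25 - \frac{1}{9} = - \frac{226}{9} \approx -25.111$)
$51 + P E{\left(-6 \right)} = 51 - \frac{226 \left(6 - 6\right)}{9} = 51 - 0 = 51 + 0 = 51$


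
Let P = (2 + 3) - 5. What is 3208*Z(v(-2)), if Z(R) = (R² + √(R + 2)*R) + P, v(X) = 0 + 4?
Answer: 51328 + 12832*√6 ≈ 82760.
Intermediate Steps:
v(X) = 4
P = 0 (P = 5 - 5 = 0)
Z(R) = R² + R*√(2 + R) (Z(R) = (R² + √(R + 2)*R) + 0 = (R² + √(2 + R)*R) + 0 = (R² + R*√(2 + R)) + 0 = R² + R*√(2 + R))
3208*Z(v(-2)) = 3208*(4*(4 + √(2 + 4))) = 3208*(4*(4 + √6)) = 3208*(16 + 4*√6) = 51328 + 12832*√6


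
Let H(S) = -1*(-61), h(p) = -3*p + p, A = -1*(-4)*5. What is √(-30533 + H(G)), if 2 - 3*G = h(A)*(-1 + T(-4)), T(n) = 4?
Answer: 2*I*√7618 ≈ 174.56*I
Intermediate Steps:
A = 20 (A = 4*5 = 20)
h(p) = -2*p
G = 122/3 (G = ⅔ - (-2*20)*(-1 + 4)/3 = ⅔ - (-40)*3/3 = ⅔ - ⅓*(-120) = ⅔ + 40 = 122/3 ≈ 40.667)
H(S) = 61
√(-30533 + H(G)) = √(-30533 + 61) = √(-30472) = 2*I*√7618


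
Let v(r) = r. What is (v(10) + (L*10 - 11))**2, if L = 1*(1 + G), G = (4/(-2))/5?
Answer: 25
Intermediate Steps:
G = -2/5 (G = (4*(-1/2))*(1/5) = -2*1/5 = -2/5 ≈ -0.40000)
L = 3/5 (L = 1*(1 - 2/5) = 1*(3/5) = 3/5 ≈ 0.60000)
(v(10) + (L*10 - 11))**2 = (10 + ((3/5)*10 - 11))**2 = (10 + (6 - 11))**2 = (10 - 5)**2 = 5**2 = 25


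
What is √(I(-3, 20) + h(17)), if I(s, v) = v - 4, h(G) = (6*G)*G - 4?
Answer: 3*√194 ≈ 41.785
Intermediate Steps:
h(G) = -4 + 6*G² (h(G) = 6*G² - 4 = -4 + 6*G²)
I(s, v) = -4 + v
√(I(-3, 20) + h(17)) = √((-4 + 20) + (-4 + 6*17²)) = √(16 + (-4 + 6*289)) = √(16 + (-4 + 1734)) = √(16 + 1730) = √1746 = 3*√194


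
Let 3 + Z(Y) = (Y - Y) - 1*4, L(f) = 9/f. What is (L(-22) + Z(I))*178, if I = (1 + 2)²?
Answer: -14507/11 ≈ -1318.8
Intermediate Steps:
I = 9 (I = 3² = 9)
Z(Y) = -7 (Z(Y) = -3 + ((Y - Y) - 1*4) = -3 + (0 - 4) = -3 - 4 = -7)
(L(-22) + Z(I))*178 = (9/(-22) - 7)*178 = (9*(-1/22) - 7)*178 = (-9/22 - 7)*178 = -163/22*178 = -14507/11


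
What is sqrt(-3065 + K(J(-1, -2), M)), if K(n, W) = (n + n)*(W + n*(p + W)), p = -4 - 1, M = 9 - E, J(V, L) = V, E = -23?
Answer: 5*I*sqrt(123) ≈ 55.453*I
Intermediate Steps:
M = 32 (M = 9 - 1*(-23) = 9 + 23 = 32)
p = -5
K(n, W) = 2*n*(W + n*(-5 + W)) (K(n, W) = (n + n)*(W + n*(-5 + W)) = (2*n)*(W + n*(-5 + W)) = 2*n*(W + n*(-5 + W)))
sqrt(-3065 + K(J(-1, -2), M)) = sqrt(-3065 + 2*(-1)*(32 - 5*(-1) + 32*(-1))) = sqrt(-3065 + 2*(-1)*(32 + 5 - 32)) = sqrt(-3065 + 2*(-1)*5) = sqrt(-3065 - 10) = sqrt(-3075) = 5*I*sqrt(123)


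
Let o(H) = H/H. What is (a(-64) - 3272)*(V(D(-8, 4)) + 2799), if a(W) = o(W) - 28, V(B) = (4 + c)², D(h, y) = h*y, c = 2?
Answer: -9352665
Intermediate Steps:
o(H) = 1
V(B) = 36 (V(B) = (4 + 2)² = 6² = 36)
a(W) = -27 (a(W) = 1 - 28 = -27)
(a(-64) - 3272)*(V(D(-8, 4)) + 2799) = (-27 - 3272)*(36 + 2799) = -3299*2835 = -9352665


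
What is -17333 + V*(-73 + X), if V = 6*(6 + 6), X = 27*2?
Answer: -18701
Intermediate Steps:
X = 54
V = 72 (V = 6*12 = 72)
-17333 + V*(-73 + X) = -17333 + 72*(-73 + 54) = -17333 + 72*(-19) = -17333 - 1368 = -18701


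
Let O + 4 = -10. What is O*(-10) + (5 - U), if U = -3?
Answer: 148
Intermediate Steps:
O = -14 (O = -4 - 10 = -14)
O*(-10) + (5 - U) = -14*(-10) + (5 - 1*(-3)) = 140 + (5 + 3) = 140 + 8 = 148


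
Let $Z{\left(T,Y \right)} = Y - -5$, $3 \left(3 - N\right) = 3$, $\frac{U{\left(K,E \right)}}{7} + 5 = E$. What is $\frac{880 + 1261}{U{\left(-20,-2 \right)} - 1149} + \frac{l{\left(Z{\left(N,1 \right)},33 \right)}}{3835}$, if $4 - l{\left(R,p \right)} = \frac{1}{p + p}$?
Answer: $- \frac{135398359}{75806445} \approx -1.7861$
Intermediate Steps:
$U{\left(K,E \right)} = -35 + 7 E$
$N = 2$ ($N = 3 - 1 = 2$)
$Z{\left(T,Y \right)} = 5 + Y$ ($Z{\left(T,Y \right)} = Y + 5 = 5 + Y$)
$l{\left(R,p \right)} = 4 - \frac{1}{2 p}$ ($l{\left(R,p \right)} = 4 - \frac{1}{p + p} = 4 - \frac{1}{2 p}$)
$\frac{880 + 1261}{U{\left(-20,-2 \right)} - 1149} + \frac{l{\left(Z{\left(N,1 \right)},33 \right)}}{3835} = \frac{880 + 1261}{\left(-35 + 7 \left(-2\right)\right) - 1149} + \frac{4 - \frac{1}{2 \cdot 33}}{3835} = \frac{2141}{\left(-35 - 14\right) - 1149} + \left(4 - \frac{1}{66}\right) \frac{1}{3835} = \frac{2141}{-49 - 1149} + \left(4 - \frac{1}{66}\right) \frac{1}{3835} = \frac{2141}{-1198} + \frac{263}{66} \cdot \frac{1}{3835} = 2141 \left(- \frac{1}{1198}\right) + \frac{263}{253110} = - \frac{2141}{1198} + \frac{263}{253110} = - \frac{135398359}{75806445}$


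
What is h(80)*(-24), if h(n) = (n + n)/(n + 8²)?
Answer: -80/3 ≈ -26.667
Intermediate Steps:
h(n) = 2*n/(64 + n) (h(n) = (2*n)/(n + 64) = (2*n)/(64 + n) = 2*n/(64 + n))
h(80)*(-24) = (2*80/(64 + 80))*(-24) = (2*80/144)*(-24) = (2*80*(1/144))*(-24) = (10/9)*(-24) = -80/3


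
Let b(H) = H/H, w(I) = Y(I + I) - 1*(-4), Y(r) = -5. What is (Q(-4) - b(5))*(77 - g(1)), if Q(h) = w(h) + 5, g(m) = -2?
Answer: 237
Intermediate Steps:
w(I) = -1 (w(I) = -5 - 1*(-4) = -5 + 4 = -1)
b(H) = 1
Q(h) = 4 (Q(h) = -1 + 5 = 4)
(Q(-4) - b(5))*(77 - g(1)) = (4 - 1*1)*(77 - 1*(-2)) = (4 - 1)*(77 + 2) = 3*79 = 237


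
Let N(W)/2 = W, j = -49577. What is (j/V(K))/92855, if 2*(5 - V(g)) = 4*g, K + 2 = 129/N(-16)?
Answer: -793232/25349415 ≈ -0.031292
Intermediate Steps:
N(W) = 2*W
K = -193/32 (K = -2 + 129/((2*(-16))) = -2 + 129/(-32) = -2 + 129*(-1/32) = -2 - 129/32 = -193/32 ≈ -6.0313)
V(g) = 5 - 2*g
(j/V(K))/92855 = -49577/(5 - 2*(-193/32))/92855 = -49577/(5 + 193/16)*(1/92855) = -49577/273/16*(1/92855) = -49577*16/273*(1/92855) = -793232/273*1/92855 = -793232/25349415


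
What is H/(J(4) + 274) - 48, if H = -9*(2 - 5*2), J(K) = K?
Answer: -6636/139 ≈ -47.741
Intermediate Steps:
H = 72 (H = -9*(2 - 10) = -9*(-8) = 72)
H/(J(4) + 274) - 48 = 72/(4 + 274) - 48 = 72/278 - 48 = 72*(1/278) - 48 = 36/139 - 48 = -6636/139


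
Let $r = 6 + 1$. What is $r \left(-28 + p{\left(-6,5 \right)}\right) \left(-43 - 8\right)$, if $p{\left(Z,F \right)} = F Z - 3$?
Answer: $21777$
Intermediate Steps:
$p{\left(Z,F \right)} = -3 + F Z$
$r = 7$
$r \left(-28 + p{\left(-6,5 \right)}\right) \left(-43 - 8\right) = 7 \left(-28 + \left(-3 + 5 \left(-6\right)\right)\right) \left(-43 - 8\right) = 7 \left(-28 - 33\right) \left(-51\right) = 7 \left(\left(-61\right) \left(-51\right)\right) = 7 \cdot 3111 = 21777$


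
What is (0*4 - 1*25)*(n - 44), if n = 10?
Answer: 850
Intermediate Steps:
(0*4 - 1*25)*(n - 44) = (0*4 - 1*25)*(10 - 44) = (0 - 25)*(-34) = -25*(-34) = 850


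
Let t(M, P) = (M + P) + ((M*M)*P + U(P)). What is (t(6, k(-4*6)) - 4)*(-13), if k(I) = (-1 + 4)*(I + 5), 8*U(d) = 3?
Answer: 219089/8 ≈ 27386.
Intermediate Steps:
U(d) = 3/8 (U(d) = (⅛)*3 = 3/8)
k(I) = 15 + 3*I (k(I) = 3*(5 + I) = 15 + 3*I)
t(M, P) = 3/8 + M + P + P*M² (t(M, P) = (M + P) + ((M*M)*P + 3/8) = (M + P) + (M²*P + 3/8) = (M + P) + (P*M² + 3/8) = (M + P) + (3/8 + P*M²) = 3/8 + M + P + P*M²)
(t(6, k(-4*6)) - 4)*(-13) = ((3/8 + 6 + (15 + 3*(-4*6)) + (15 + 3*(-4*6))*6²) - 4)*(-13) = ((3/8 + 6 + (15 + 3*(-24)) + (15 + 3*(-24))*36) - 4)*(-13) = ((3/8 + 6 + (15 - 72) + (15 - 72)*36) - 4)*(-13) = ((3/8 + 6 - 57 - 57*36) - 4)*(-13) = ((3/8 + 6 - 57 - 2052) - 4)*(-13) = (-16821/8 - 4)*(-13) = -16853/8*(-13) = 219089/8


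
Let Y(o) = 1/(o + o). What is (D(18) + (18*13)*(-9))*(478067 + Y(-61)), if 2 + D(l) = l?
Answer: -60948760785/61 ≈ -9.9916e+8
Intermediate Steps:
Y(o) = 1/(2*o)
D(l) = -2 + l
(D(18) + (18*13)*(-9))*(478067 + Y(-61)) = ((-2 + 18) + (18*13)*(-9))*(478067 + (1/2)/(-61)) = (16 + 234*(-9))*(478067 + (1/2)*(-1/61)) = (16 - 2106)*(478067 - 1/122) = -2090*58324173/122 = -60948760785/61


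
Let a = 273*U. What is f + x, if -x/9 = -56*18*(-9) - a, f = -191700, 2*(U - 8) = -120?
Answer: -401112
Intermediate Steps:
U = -52 (U = 8 + (½)*(-120) = 8 - 60 = -52)
a = -14196 (a = 273*(-52) = -14196)
x = -209412 (x = -9*(-56*18*(-9) - 1*(-14196)) = -9*(-1008*(-9) + 14196) = -9*(9072 + 14196) = -9*23268 = -209412)
f + x = -191700 - 209412 = -401112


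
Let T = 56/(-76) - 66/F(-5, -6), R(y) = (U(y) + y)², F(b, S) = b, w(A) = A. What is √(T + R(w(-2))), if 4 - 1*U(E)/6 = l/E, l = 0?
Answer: 2*√1120145/95 ≈ 22.281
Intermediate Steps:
U(E) = 24 (U(E) = 24 - 0/E = 24 - 6*0 = 24 + 0 = 24)
R(y) = (24 + y)²
T = 1184/95 (T = 56/(-76) - 66/(-5) = 56*(-1/76) - 66*(-⅕) = -14/19 + 66/5 = 1184/95 ≈ 12.463)
√(T + R(w(-2))) = √(1184/95 + (24 - 2)²) = √(1184/95 + 22²) = √(1184/95 + 484) = √(47164/95) = 2*√1120145/95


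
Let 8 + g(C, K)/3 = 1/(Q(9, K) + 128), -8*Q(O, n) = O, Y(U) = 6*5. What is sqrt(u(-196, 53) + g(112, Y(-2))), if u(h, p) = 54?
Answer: 3*sqrt(3436790)/1015 ≈ 5.4794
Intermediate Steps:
Y(U) = 30
Q(O, n) = -O/8
g(C, K) = -24336/1015 (g(C, K) = -24 + 3/(-1/8*9 + 128) = -24 + 3/(-9/8 + 128) = -24 + 3/(1015/8) = -24 + 3*(8/1015) = -24 + 24/1015 = -24336/1015)
sqrt(u(-196, 53) + g(112, Y(-2))) = sqrt(54 - 24336/1015) = sqrt(30474/1015) = 3*sqrt(3436790)/1015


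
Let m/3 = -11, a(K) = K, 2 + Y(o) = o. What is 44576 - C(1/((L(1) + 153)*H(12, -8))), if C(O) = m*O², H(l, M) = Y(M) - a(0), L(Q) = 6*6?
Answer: 53076643211/1190700 ≈ 44576.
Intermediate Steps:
L(Q) = 36
Y(o) = -2 + o
m = -33 (m = 3*(-11) = -33)
H(l, M) = -2 + M (H(l, M) = (-2 + M) - 1*0 = (-2 + M) + 0 = -2 + M)
C(O) = -33*O²
44576 - C(1/((L(1) + 153)*H(12, -8))) = 44576 - (-33)*(1/((36 + 153)*(-2 - 8)))² = 44576 - (-33)*(1/(189*(-10)))² = 44576 - (-33)*((1/189)*(-⅒))² = 44576 - (-33)*(-1/1890)² = 44576 - (-33)/3572100 = 44576 - 1*(-11/1190700) = 44576 + 11/1190700 = 53076643211/1190700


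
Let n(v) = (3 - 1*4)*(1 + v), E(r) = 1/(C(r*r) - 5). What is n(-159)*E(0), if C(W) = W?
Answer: -158/5 ≈ -31.600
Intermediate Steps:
E(r) = 1/(-5 + r²) (E(r) = 1/(r*r - 5) = 1/(r² - 5) = 1/(-5 + r²))
n(v) = -1 - v (n(v) = (3 - 4)*(1 + v) = -(1 + v) = -1 - v)
n(-159)*E(0) = (-1 - 1*(-159))/(-5 + 0²) = (-1 + 159)/(-5 + 0) = 158/(-5) = 158*(-⅕) = -158/5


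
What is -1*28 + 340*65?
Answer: 22072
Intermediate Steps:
-1*28 + 340*65 = -28 + 22100 = 22072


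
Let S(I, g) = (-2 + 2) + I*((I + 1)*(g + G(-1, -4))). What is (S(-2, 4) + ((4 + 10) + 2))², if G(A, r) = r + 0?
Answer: 256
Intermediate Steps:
G(A, r) = r
S(I, g) = I*(1 + I)*(-4 + g) (S(I, g) = (-2 + 2) + I*((I + 1)*(g - 4)) = 0 + I*((1 + I)*(-4 + g)) = 0 + I*(1 + I)*(-4 + g) = I*(1 + I)*(-4 + g))
(S(-2, 4) + ((4 + 10) + 2))² = (-2*(-4 + 4 - 4*(-2) - 2*4) + ((4 + 10) + 2))² = (-2*(-4 + 4 + 8 - 8) + (14 + 2))² = (-2*0 + 16)² = (0 + 16)² = 16² = 256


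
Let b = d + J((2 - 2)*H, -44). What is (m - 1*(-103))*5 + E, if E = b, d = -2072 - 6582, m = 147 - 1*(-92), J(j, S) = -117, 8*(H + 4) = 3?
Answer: -7061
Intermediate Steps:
H = -29/8 (H = -4 + (⅛)*3 = -4 + 3/8 = -29/8 ≈ -3.6250)
m = 239 (m = 147 + 92 = 239)
d = -8654
b = -8771 (b = -8654 - 117 = -8771)
E = -8771
(m - 1*(-103))*5 + E = (239 - 1*(-103))*5 - 8771 = (239 + 103)*5 - 8771 = 342*5 - 8771 = 1710 - 8771 = -7061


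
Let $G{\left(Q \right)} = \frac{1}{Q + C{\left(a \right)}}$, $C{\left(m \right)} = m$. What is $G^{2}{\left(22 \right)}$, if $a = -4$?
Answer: $\frac{1}{324} \approx 0.0030864$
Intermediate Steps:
$G{\left(Q \right)} = \frac{1}{-4 + Q}$ ($G{\left(Q \right)} = \frac{1}{Q - 4} = \frac{1}{-4 + Q}$)
$G^{2}{\left(22 \right)} = \left(\frac{1}{-4 + 22}\right)^{2} = \left(\frac{1}{18}\right)^{2} = \frac{1}{324}$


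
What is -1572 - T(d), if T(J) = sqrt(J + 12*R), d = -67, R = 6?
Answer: -1572 - sqrt(5) ≈ -1574.2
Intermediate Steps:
T(J) = sqrt(72 + J) (T(J) = sqrt(J + 12*6) = sqrt(J + 72) = sqrt(72 + J))
-1572 - T(d) = -1572 - sqrt(72 - 67) = -1572 - sqrt(5)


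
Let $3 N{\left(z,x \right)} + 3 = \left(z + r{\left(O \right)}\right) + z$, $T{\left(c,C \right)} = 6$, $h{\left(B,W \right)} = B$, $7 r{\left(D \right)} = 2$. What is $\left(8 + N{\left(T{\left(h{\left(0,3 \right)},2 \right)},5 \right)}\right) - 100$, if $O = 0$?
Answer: $- \frac{1867}{21} \approx -88.905$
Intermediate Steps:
$r{\left(D \right)} = \frac{2}{7}$ ($r{\left(D \right)} = \frac{1}{7} \cdot 2 = \frac{2}{7}$)
$N{\left(z,x \right)} = - \frac{19}{21} + \frac{2 z}{3}$ ($N{\left(z,x \right)} = -1 + \frac{\left(z + \frac{2}{7}\right) + z}{3} = -1 + \frac{\left(\frac{2}{7} + z\right) + z}{3} = -1 + \frac{\frac{2}{7} + 2 z}{3} = -1 + \left(\frac{2}{21} + \frac{2 z}{3}\right) = - \frac{19}{21} + \frac{2 z}{3}$)
$\left(8 + N{\left(T{\left(h{\left(0,3 \right)},2 \right)},5 \right)}\right) - 100 = \left(8 + \left(- \frac{19}{21} + \frac{2}{3} \cdot 6\right)\right) - 100 = \left(8 + \left(- \frac{19}{21} + 4\right)\right) - 100 = \left(8 + \frac{65}{21}\right) - 100 = \frac{233}{21} - 100 = - \frac{1867}{21}$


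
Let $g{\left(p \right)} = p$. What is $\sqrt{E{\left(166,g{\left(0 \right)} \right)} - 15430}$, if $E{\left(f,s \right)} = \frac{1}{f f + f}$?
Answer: $\frac{i \sqrt{11858098224398}}{27722} \approx 124.22 i$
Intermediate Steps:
$E{\left(f,s \right)} = \frac{1}{f + f^{2}}$ ($E{\left(f,s \right)} = \frac{1}{f^{2} + f} = \frac{1}{f + f^{2}}$)
$\sqrt{E{\left(166,g{\left(0 \right)} \right)} - 15430} = \sqrt{\frac{1}{166 \left(1 + 166\right)} - 15430} = \sqrt{\frac{1}{166 \cdot 167} - 15430} = \sqrt{\frac{1}{166} \cdot \frac{1}{167} - 15430} = \sqrt{\frac{1}{27722} - 15430} = \sqrt{- \frac{427750459}{27722}} = \frac{i \sqrt{11858098224398}}{27722}$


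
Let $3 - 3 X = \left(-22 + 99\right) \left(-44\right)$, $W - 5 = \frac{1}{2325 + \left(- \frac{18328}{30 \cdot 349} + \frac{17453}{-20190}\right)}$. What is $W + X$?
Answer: $\frac{18578879766328}{16364244909} \approx 1135.3$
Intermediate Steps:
$W = \frac{27276090285}{5454748303}$ ($W = 5 + \frac{1}{2325 + \left(- \frac{18328}{30 \cdot 349} + \frac{17453}{-20190}\right)} = 5 + \frac{1}{2325 + \left(- \frac{18328}{10470} + 17453 \left(- \frac{1}{20190}\right)\right)} = 5 + \frac{1}{2325 - \frac{6141947}{2348770}} = 5 + \frac{1}{\frac{5454748303}{2348770}} = 5 + \frac{2348770}{5454748303} = \frac{27276090285}{5454748303} \approx 5.0004$)
$X = \frac{3391}{3}$ ($X = 1 - \frac{\left(-22 + 99\right) \left(-44\right)}{3} = 1 - \frac{77 \left(-44\right)}{3} = 1 - - \frac{3388}{3} = 1 + \frac{3388}{3} = \frac{3391}{3} \approx 1130.3$)
$W + X = \frac{27276090285}{5454748303} + \frac{3391}{3} = \frac{18578879766328}{16364244909}$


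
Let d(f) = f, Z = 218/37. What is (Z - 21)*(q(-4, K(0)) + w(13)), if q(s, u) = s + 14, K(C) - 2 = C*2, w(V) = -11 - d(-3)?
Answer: -1118/37 ≈ -30.216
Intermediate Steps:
Z = 218/37 (Z = 218*(1/37) = 218/37 ≈ 5.8919)
w(V) = -8 (w(V) = -11 - 1*(-3) = -11 + 3 = -8)
K(C) = 2 + 2*C (K(C) = 2 + C*2 = 2 + 2*C)
q(s, u) = 14 + s
(Z - 21)*(q(-4, K(0)) + w(13)) = (218/37 - 21)*((14 - 4) - 8) = -559*(10 - 8)/37 = -559/37*2 = -1118/37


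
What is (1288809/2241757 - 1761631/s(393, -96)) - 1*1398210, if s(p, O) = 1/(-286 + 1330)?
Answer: -4126045610962509/2241757 ≈ -1.8405e+9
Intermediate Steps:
s(p, O) = 1/1044
(1288809/2241757 - 1761631/s(393, -96)) - 1*1398210 = (1288809/2241757 - 1761631/1/1044) - 1*1398210 = (1288809*(1/2241757) - 1761631*1044) - 1398210 = (1288809/2241757 - 1839142764) - 1398210 = -4122911163907539/2241757 - 1398210 = -4126045610962509/2241757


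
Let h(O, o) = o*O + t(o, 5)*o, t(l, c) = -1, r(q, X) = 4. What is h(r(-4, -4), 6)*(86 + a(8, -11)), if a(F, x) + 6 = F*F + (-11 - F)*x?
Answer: 6354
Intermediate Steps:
a(F, x) = -6 + F² + x*(-11 - F) (a(F, x) = -6 + (F*F + (-11 - F)*x) = -6 + (F² + x*(-11 - F)) = -6 + F² + x*(-11 - F))
h(O, o) = -o + O*o (h(O, o) = o*O - o = O*o - o = -o + O*o)
h(r(-4, -4), 6)*(86 + a(8, -11)) = (6*(-1 + 4))*(86 + (-6 + 8² - 11*(-11) - 1*8*(-11))) = (6*3)*(86 + (-6 + 64 + 121 + 88)) = 18*(86 + 267) = 18*353 = 6354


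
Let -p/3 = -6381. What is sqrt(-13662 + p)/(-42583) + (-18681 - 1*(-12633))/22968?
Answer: -84/319 - 3*sqrt(609)/42583 ≈ -0.26506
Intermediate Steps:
p = 19143 (p = -3*(-6381) = 19143)
sqrt(-13662 + p)/(-42583) + (-18681 - 1*(-12633))/22968 = sqrt(-13662 + 19143)/(-42583) + (-18681 - 1*(-12633))/22968 = sqrt(5481)*(-1/42583) + (-18681 + 12633)*(1/22968) = (3*sqrt(609))*(-1/42583) - 6048*1/22968 = -3*sqrt(609)/42583 - 84/319 = -84/319 - 3*sqrt(609)/42583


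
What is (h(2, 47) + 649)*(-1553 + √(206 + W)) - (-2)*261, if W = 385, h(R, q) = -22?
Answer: -973209 + 627*√591 ≈ -9.5797e+5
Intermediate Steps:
(h(2, 47) + 649)*(-1553 + √(206 + W)) - (-2)*261 = (-22 + 649)*(-1553 + √(206 + 385)) - (-2)*261 = 627*(-1553 + √591) - 1*(-522) = (-973731 + 627*√591) + 522 = -973209 + 627*√591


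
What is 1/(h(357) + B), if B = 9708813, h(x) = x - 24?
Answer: 1/9709146 ≈ 1.0300e-7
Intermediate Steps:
h(x) = -24 + x
1/(h(357) + B) = 1/((-24 + 357) + 9708813) = 1/(333 + 9708813) = 1/9709146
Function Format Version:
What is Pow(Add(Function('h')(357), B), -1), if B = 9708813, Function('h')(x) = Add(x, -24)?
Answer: Rational(1, 9709146) ≈ 1.0300e-7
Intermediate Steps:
Function('h')(x) = Add(-24, x)
Pow(Add(Function('h')(357), B), -1) = Pow(Add(Add(-24, 357), 9708813), -1) = Pow(Add(333, 9708813), -1) = Pow(9709146, -1) = Rational(1, 9709146)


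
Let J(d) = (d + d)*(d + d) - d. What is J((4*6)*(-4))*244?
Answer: 9018240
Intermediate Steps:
J(d) = -d + 4*d**2 (J(d) = (2*d)*(2*d) - d = 4*d**2 - d = -d + 4*d**2)
J((4*6)*(-4))*244 = (((4*6)*(-4))*(-1 + 4*((4*6)*(-4))))*244 = ((24*(-4))*(-1 + 4*(24*(-4))))*244 = -96*(-1 + 4*(-96))*244 = -96*(-1 - 384)*244 = -96*(-385)*244 = 36960*244 = 9018240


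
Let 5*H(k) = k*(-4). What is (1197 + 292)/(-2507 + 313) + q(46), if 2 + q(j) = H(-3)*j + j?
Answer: 1686323/10970 ≈ 153.72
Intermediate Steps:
H(k) = -4*k/5 (H(k) = (k*(-4))/5 = (-4*k)/5 = -4*k/5)
q(j) = -2 + 17*j/5 (q(j) = -2 + ((-⅘*(-3))*j + j) = -2 + (12*j/5 + j) = -2 + 17*j/5)
(1197 + 292)/(-2507 + 313) + q(46) = (1197 + 292)/(-2507 + 313) + (-2 + (17/5)*46) = 1489/(-2194) + (-2 + 782/5) = 1489*(-1/2194) + 772/5 = -1489/2194 + 772/5 = 1686323/10970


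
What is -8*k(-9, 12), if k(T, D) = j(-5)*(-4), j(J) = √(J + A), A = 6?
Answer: 32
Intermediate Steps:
j(J) = √(6 + J) (j(J) = √(J + 6) = √(6 + J))
k(T, D) = -4 (k(T, D) = √(6 - 5)*(-4) = √1*(-4) = 1*(-4) = -4)
-8*k(-9, 12) = -8*(-4) = 32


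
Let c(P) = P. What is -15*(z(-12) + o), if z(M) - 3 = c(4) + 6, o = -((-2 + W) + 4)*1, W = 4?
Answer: -105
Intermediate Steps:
o = -6 (o = -((-2 + 4) + 4)*1 = -(2 + 4)*1 = -1*6*1 = -6*1 = -6)
z(M) = 13 (z(M) = 3 + (4 + 6) = 3 + 10 = 13)
-15*(z(-12) + o) = -15*(13 - 6) = -15*7 = -105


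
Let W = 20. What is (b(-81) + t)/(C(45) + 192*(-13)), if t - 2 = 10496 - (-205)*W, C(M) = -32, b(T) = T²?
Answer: -21159/2528 ≈ -8.3699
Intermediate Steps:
t = 14598 (t = 2 + (10496 - (-205)*20) = 2 + (10496 - 1*(-4100)) = 2 + (10496 + 4100) = 2 + 14596 = 14598)
(b(-81) + t)/(C(45) + 192*(-13)) = ((-81)² + 14598)/(-32 + 192*(-13)) = (6561 + 14598)/(-32 - 2496) = 21159/(-2528) = 21159*(-1/2528) = -21159/2528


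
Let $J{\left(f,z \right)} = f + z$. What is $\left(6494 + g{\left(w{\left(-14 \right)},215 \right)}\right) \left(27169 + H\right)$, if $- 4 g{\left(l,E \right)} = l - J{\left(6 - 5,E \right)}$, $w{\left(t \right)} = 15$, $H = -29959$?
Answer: $- \frac{36516915}{2} \approx -1.8258 \cdot 10^{7}$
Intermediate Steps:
$g{\left(l,E \right)} = \frac{1}{4} - \frac{l}{4} + \frac{E}{4}$ ($g{\left(l,E \right)} = - \frac{l - \left(\left(6 - 5\right) + E\right)}{4} = - \frac{l - \left(1 + E\right)}{4} = - \frac{-1 + l - E}{4} = \frac{1}{4} - \frac{l}{4} + \frac{E}{4}$)
$\left(6494 + g{\left(w{\left(-14 \right)},215 \right)}\right) \left(27169 + H\right) = \left(6494 + \left(\frac{1}{4} - \frac{15}{4} + \frac{1}{4} \cdot 215\right)\right) \left(27169 - 29959\right) = \left(6494 + \left(\frac{1}{4} - \frac{15}{4} + \frac{215}{4}\right)\right) \left(-2790\right) = \left(6494 + \frac{201}{4}\right) \left(-2790\right) = \frac{26177}{4} \left(-2790\right) = - \frac{36516915}{2}$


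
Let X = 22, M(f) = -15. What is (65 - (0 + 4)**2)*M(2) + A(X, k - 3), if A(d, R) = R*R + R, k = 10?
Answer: -679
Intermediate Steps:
A(d, R) = R + R**2 (A(d, R) = R**2 + R = R + R**2)
(65 - (0 + 4)**2)*M(2) + A(X, k - 3) = (65 - (0 + 4)**2)*(-15) + (10 - 3)*(1 + (10 - 3)) = (65 - 1*4**2)*(-15) + 7*(1 + 7) = (65 - 1*16)*(-15) + 7*8 = (65 - 16)*(-15) + 56 = 49*(-15) + 56 = -735 + 56 = -679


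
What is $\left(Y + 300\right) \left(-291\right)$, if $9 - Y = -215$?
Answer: $-152484$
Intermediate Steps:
$Y = 224$ ($Y = 9 - -215 = 9 + 215 = 224$)
$\left(Y + 300\right) \left(-291\right) = \left(224 + 300\right) \left(-291\right) = 524 \left(-291\right) = -152484$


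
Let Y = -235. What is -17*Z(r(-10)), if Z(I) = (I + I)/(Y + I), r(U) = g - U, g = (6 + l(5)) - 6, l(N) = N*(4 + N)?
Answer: 187/18 ≈ 10.389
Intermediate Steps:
g = 45 (g = (6 + 5*(4 + 5)) - 6 = (6 + 5*9) - 6 = (6 + 45) - 6 = 51 - 6 = 45)
r(U) = 45 - U
Z(I) = 2*I/(-235 + I) (Z(I) = (I + I)/(-235 + I) = (2*I)/(-235 + I) = 2*I/(-235 + I))
-17*Z(r(-10)) = -34*(45 - 1*(-10))/(-235 + (45 - 1*(-10))) = -34*(45 + 10)/(-235 + (45 + 10)) = -34*55/(-235 + 55) = -34*55/(-180) = -34*55*(-1)/180 = -17*(-11/18) = 187/18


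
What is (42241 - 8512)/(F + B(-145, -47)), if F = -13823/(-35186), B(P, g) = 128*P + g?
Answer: -395596198/218230693 ≈ -1.8127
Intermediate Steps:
B(P, g) = g + 128*P
F = 13823/35186 (F = -13823*(-1/35186) = 13823/35186 ≈ 0.39286)
(42241 - 8512)/(F + B(-145, -47)) = (42241 - 8512)/(13823/35186 + (-47 + 128*(-145))) = 33729/(13823/35186 + (-47 - 18560)) = 33729/(13823/35186 - 18607) = 33729/(-654692079/35186) = 33729*(-35186/654692079) = -395596198/218230693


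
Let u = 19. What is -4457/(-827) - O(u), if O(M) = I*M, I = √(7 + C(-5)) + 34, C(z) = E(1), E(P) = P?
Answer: -529785/827 - 38*√2 ≈ -694.35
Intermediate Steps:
C(z) = 1
I = 34 + 2*√2 (I = √(7 + 1) + 34 = √8 + 34 = 2*√2 + 34 = 34 + 2*√2 ≈ 36.828)
O(M) = M*(34 + 2*√2) (O(M) = (34 + 2*√2)*M = M*(34 + 2*√2))
-4457/(-827) - O(u) = -4457/(-827) - 2*19*(17 + √2) = -4457*(-1/827) - (646 + 38*√2) = 4457/827 + (-646 - 38*√2) = -529785/827 - 38*√2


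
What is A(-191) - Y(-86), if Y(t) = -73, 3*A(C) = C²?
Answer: 36700/3 ≈ 12233.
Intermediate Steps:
A(C) = C²/3
A(-191) - Y(-86) = (⅓)*(-191)² - 1*(-73) = (⅓)*36481 + 73 = 36481/3 + 73 = 36700/3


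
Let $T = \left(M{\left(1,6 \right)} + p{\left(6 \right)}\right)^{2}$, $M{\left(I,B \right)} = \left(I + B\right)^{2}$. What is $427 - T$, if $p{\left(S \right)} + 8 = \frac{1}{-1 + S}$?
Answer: $- \frac{31761}{25} \approx -1270.4$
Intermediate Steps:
$p{\left(S \right)} = -8 + \frac{1}{-1 + S}$
$M{\left(I,B \right)} = \left(B + I\right)^{2}$
$T = \frac{42436}{25}$ ($T = \left(\left(6 + 1\right)^{2} + \frac{9 - 48}{-1 + 6}\right)^{2} = \left(7^{2} + \frac{9 - 48}{5}\right)^{2} = \left(49 + \frac{1}{5} \left(-39\right)\right)^{2} = \left(49 - \frac{39}{5}\right)^{2} = \left(\frac{206}{5}\right)^{2} = \frac{42436}{25} \approx 1697.4$)
$427 - T = 427 - \frac{42436}{25} = - \frac{31761}{25}$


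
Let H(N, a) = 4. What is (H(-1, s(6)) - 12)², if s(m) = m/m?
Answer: 64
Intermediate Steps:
s(m) = 1
(H(-1, s(6)) - 12)² = (4 - 12)² = (-8)² = 64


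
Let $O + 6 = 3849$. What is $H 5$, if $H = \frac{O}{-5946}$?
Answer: $- \frac{6405}{1982} \approx -3.2316$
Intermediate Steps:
$O = 3843$ ($O = -6 + 3849 = 3843$)
$H = - \frac{1281}{1982}$ ($H = \frac{3843}{-5946} = 3843 \left(- \frac{1}{5946}\right) = - \frac{1281}{1982} \approx -0.64632$)
$H 5 = \left(- \frac{1281}{1982}\right) 5 = - \frac{6405}{1982}$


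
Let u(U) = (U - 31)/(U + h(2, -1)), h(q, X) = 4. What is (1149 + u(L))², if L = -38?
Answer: 1531548225/1156 ≈ 1.3249e+6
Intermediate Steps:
u(U) = (-31 + U)/(4 + U) (u(U) = (U - 31)/(U + 4) = (-31 + U)/(4 + U))
(1149 + u(L))² = (1149 + (-31 - 38)/(4 - 38))² = (1149 - 69/(-34))² = (1149 - 1/34*(-69))² = (1149 + 69/34)² = (39135/34)² = 1531548225/1156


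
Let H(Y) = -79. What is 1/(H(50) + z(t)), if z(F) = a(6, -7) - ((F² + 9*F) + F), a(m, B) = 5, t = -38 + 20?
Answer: -1/218 ≈ -0.0045872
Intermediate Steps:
t = -18
z(F) = 5 - F² - 10*F (z(F) = 5 - ((F² + 9*F) + F) = 5 - (F² + 10*F) = 5 + (-F² - 10*F) = 5 - F² - 10*F)
1/(H(50) + z(t)) = 1/(-79 + (5 - 1*(-18)² - 10*(-18))) = 1/(-79 + (5 - 1*324 + 180)) = 1/(-79 + (5 - 324 + 180)) = 1/(-79 - 139) = 1/(-218) = -1/218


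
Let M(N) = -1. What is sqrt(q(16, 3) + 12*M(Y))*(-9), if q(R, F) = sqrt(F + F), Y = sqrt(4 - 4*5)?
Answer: -9*I*sqrt(12 - sqrt(6)) ≈ -27.814*I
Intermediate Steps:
Y = 4*I (Y = sqrt(4 - 20) = sqrt(-16) = 4*I ≈ 4.0*I)
q(R, F) = sqrt(2)*sqrt(F) (q(R, F) = sqrt(2*F) = sqrt(2)*sqrt(F))
sqrt(q(16, 3) + 12*M(Y))*(-9) = sqrt(sqrt(2)*sqrt(3) + 12*(-1))*(-9) = sqrt(sqrt(6) - 12)*(-9) = sqrt(-12 + sqrt(6))*(-9) = -9*sqrt(-12 + sqrt(6))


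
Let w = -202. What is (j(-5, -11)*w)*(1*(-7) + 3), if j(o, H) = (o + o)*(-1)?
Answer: 8080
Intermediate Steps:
j(o, H) = -2*o (j(o, H) = (2*o)*(-1) = -2*o)
(j(-5, -11)*w)*(1*(-7) + 3) = (-2*(-5)*(-202))*(1*(-7) + 3) = (10*(-202))*(-7 + 3) = -2020*(-4) = 8080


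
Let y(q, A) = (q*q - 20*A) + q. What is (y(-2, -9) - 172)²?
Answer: 100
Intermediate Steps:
y(q, A) = q + q² - 20*A (y(q, A) = (q² - 20*A) + q = q + q² - 20*A)
(y(-2, -9) - 172)² = ((-2 + (-2)² - 20*(-9)) - 172)² = ((-2 + 4 + 180) - 172)² = (182 - 172)² = 10² = 100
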